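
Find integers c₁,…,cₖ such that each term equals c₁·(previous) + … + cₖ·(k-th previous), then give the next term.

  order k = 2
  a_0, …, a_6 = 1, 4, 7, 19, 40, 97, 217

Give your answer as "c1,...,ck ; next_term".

1,3 ; 508

  a_2 = 1·4 + 3·1 = 7
  a_3 = 1·7 + 3·4 = 19
  a_4 = 1·19 + 3·7 = 40
  a_5 = 1·40 + 3·19 = 97
  a_6 = 1·97 + 3·40 = 217
  a_7 = 1·217 + 3·97 = 508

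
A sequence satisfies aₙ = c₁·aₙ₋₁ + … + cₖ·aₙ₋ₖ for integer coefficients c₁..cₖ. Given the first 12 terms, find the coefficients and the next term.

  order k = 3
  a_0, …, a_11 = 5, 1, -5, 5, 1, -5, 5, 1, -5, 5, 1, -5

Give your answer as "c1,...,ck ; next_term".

  a_3 = 0·-5 + 0·1 + 1·5 = 5
  a_4 = 0·5 + 0·-5 + 1·1 = 1
  a_5 = 0·1 + 0·5 + 1·-5 = -5
  a_6 = 0·-5 + 0·1 + 1·5 = 5
  a_7 = 0·5 + 0·-5 + 1·1 = 1
  a_8 = 0·1 + 0·5 + 1·-5 = -5
  a_9 = 0·-5 + 0·1 + 1·5 = 5
  a_10 = 0·5 + 0·-5 + 1·1 = 1
  a_11 = 0·1 + 0·5 + 1·-5 = -5
  a_12 = 0·-5 + 0·1 + 1·5 = 5

0,0,1 ; 5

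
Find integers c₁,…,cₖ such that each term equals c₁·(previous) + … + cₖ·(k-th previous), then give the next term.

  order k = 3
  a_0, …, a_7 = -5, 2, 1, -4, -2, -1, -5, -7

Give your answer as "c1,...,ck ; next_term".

  a_3 = 1·1 + 0·2 + 1·-5 = -4
  a_4 = 1·-4 + 0·1 + 1·2 = -2
  a_5 = 1·-2 + 0·-4 + 1·1 = -1
  a_6 = 1·-1 + 0·-2 + 1·-4 = -5
  a_7 = 1·-5 + 0·-1 + 1·-2 = -7
  a_8 = 1·-7 + 0·-5 + 1·-1 = -8

1,0,1 ; -8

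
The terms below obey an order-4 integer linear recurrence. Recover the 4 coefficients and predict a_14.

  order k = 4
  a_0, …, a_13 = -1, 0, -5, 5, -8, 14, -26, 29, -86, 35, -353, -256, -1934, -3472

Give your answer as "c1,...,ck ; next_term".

2,3,-3,3 ; -13037

  a_4 = 2·5 + 3·-5 + -3·0 + 3·-1 = -8
  a_5 = 2·-8 + 3·5 + -3·-5 + 3·0 = 14
  a_6 = 2·14 + 3·-8 + -3·5 + 3·-5 = -26
  a_7 = 2·-26 + 3·14 + -3·-8 + 3·5 = 29
  a_8 = 2·29 + 3·-26 + -3·14 + 3·-8 = -86
  a_9 = 2·-86 + 3·29 + -3·-26 + 3·14 = 35
  a_10 = 2·35 + 3·-86 + -3·29 + 3·-26 = -353
  a_11 = 2·-353 + 3·35 + -3·-86 + 3·29 = -256
  a_12 = 2·-256 + 3·-353 + -3·35 + 3·-86 = -1934
  a_13 = 2·-1934 + 3·-256 + -3·-353 + 3·35 = -3472
  a_14 = 2·-3472 + 3·-1934 + -3·-256 + 3·-353 = -13037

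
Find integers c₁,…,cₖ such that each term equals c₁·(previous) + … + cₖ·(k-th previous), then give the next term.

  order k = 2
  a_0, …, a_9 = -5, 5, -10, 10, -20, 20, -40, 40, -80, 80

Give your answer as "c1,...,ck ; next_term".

0,2 ; -160

  a_2 = 0·5 + 2·-5 = -10
  a_3 = 0·-10 + 2·5 = 10
  a_4 = 0·10 + 2·-10 = -20
  a_5 = 0·-20 + 2·10 = 20
  a_6 = 0·20 + 2·-20 = -40
  a_7 = 0·-40 + 2·20 = 40
  a_8 = 0·40 + 2·-40 = -80
  a_9 = 0·-80 + 2·40 = 80
  a_10 = 0·80 + 2·-80 = -160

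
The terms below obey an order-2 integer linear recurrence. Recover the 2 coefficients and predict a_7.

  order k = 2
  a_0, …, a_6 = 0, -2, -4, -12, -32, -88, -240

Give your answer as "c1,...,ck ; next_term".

2,2 ; -656

  a_2 = 2·-2 + 2·0 = -4
  a_3 = 2·-4 + 2·-2 = -12
  a_4 = 2·-12 + 2·-4 = -32
  a_5 = 2·-32 + 2·-12 = -88
  a_6 = 2·-88 + 2·-32 = -240
  a_7 = 2·-240 + 2·-88 = -656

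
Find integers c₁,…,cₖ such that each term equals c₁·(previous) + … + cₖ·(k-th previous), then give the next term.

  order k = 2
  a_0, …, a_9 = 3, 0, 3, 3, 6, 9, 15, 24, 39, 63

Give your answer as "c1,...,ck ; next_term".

1,1 ; 102

  a_2 = 1·0 + 1·3 = 3
  a_3 = 1·3 + 1·0 = 3
  a_4 = 1·3 + 1·3 = 6
  a_5 = 1·6 + 1·3 = 9
  a_6 = 1·9 + 1·6 = 15
  a_7 = 1·15 + 1·9 = 24
  a_8 = 1·24 + 1·15 = 39
  a_9 = 1·39 + 1·24 = 63
  a_10 = 1·63 + 1·39 = 102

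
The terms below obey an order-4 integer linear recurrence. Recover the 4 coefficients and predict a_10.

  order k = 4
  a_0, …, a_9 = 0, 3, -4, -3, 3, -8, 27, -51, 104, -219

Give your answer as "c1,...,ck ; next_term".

  a_4 = -2·-3 + 0·-4 + -1·3 + -2·0 = 3
  a_5 = -2·3 + 0·-3 + -1·-4 + -2·3 = -8
  a_6 = -2·-8 + 0·3 + -1·-3 + -2·-4 = 27
  a_7 = -2·27 + 0·-8 + -1·3 + -2·-3 = -51
  a_8 = -2·-51 + 0·27 + -1·-8 + -2·3 = 104
  a_9 = -2·104 + 0·-51 + -1·27 + -2·-8 = -219
  a_10 = -2·-219 + 0·104 + -1·-51 + -2·27 = 435

-2,0,-1,-2 ; 435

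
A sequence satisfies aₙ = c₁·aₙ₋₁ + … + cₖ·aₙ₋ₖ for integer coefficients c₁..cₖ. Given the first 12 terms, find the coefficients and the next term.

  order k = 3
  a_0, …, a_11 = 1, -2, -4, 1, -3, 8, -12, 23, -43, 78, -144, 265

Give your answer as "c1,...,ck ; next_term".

-1,1,-1 ; -487

  a_3 = -1·-4 + 1·-2 + -1·1 = 1
  a_4 = -1·1 + 1·-4 + -1·-2 = -3
  a_5 = -1·-3 + 1·1 + -1·-4 = 8
  a_6 = -1·8 + 1·-3 + -1·1 = -12
  a_7 = -1·-12 + 1·8 + -1·-3 = 23
  a_8 = -1·23 + 1·-12 + -1·8 = -43
  a_9 = -1·-43 + 1·23 + -1·-12 = 78
  a_10 = -1·78 + 1·-43 + -1·23 = -144
  a_11 = -1·-144 + 1·78 + -1·-43 = 265
  a_12 = -1·265 + 1·-144 + -1·78 = -487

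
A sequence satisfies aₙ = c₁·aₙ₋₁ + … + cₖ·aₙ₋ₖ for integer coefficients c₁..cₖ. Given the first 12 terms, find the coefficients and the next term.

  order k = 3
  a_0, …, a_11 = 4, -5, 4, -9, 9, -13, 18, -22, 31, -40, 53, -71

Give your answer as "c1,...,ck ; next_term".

  a_3 = 0·4 + 1·-5 + -1·4 = -9
  a_4 = 0·-9 + 1·4 + -1·-5 = 9
  a_5 = 0·9 + 1·-9 + -1·4 = -13
  a_6 = 0·-13 + 1·9 + -1·-9 = 18
  a_7 = 0·18 + 1·-13 + -1·9 = -22
  a_8 = 0·-22 + 1·18 + -1·-13 = 31
  a_9 = 0·31 + 1·-22 + -1·18 = -40
  a_10 = 0·-40 + 1·31 + -1·-22 = 53
  a_11 = 0·53 + 1·-40 + -1·31 = -71
  a_12 = 0·-71 + 1·53 + -1·-40 = 93

0,1,-1 ; 93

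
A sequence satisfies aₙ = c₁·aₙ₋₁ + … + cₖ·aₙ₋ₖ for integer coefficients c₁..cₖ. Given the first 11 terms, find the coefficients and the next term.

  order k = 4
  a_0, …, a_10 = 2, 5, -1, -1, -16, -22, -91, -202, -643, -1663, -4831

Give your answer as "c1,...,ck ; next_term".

2,3,-3,2 ; -13126

  a_4 = 2·-1 + 3·-1 + -3·5 + 2·2 = -16
  a_5 = 2·-16 + 3·-1 + -3·-1 + 2·5 = -22
  a_6 = 2·-22 + 3·-16 + -3·-1 + 2·-1 = -91
  a_7 = 2·-91 + 3·-22 + -3·-16 + 2·-1 = -202
  a_8 = 2·-202 + 3·-91 + -3·-22 + 2·-16 = -643
  a_9 = 2·-643 + 3·-202 + -3·-91 + 2·-22 = -1663
  a_10 = 2·-1663 + 3·-643 + -3·-202 + 2·-91 = -4831
  a_11 = 2·-4831 + 3·-1663 + -3·-643 + 2·-202 = -13126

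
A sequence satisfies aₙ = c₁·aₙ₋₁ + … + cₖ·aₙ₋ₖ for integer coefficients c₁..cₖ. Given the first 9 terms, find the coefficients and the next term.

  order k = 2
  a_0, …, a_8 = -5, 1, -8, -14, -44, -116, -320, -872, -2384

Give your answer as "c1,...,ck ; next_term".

  a_2 = 2·1 + 2·-5 = -8
  a_3 = 2·-8 + 2·1 = -14
  a_4 = 2·-14 + 2·-8 = -44
  a_5 = 2·-44 + 2·-14 = -116
  a_6 = 2·-116 + 2·-44 = -320
  a_7 = 2·-320 + 2·-116 = -872
  a_8 = 2·-872 + 2·-320 = -2384
  a_9 = 2·-2384 + 2·-872 = -6512

2,2 ; -6512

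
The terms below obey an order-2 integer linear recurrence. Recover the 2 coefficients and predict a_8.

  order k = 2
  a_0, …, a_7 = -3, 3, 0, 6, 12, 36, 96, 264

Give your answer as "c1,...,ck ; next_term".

  a_2 = 2·3 + 2·-3 = 0
  a_3 = 2·0 + 2·3 = 6
  a_4 = 2·6 + 2·0 = 12
  a_5 = 2·12 + 2·6 = 36
  a_6 = 2·36 + 2·12 = 96
  a_7 = 2·96 + 2·36 = 264
  a_8 = 2·264 + 2·96 = 720

2,2 ; 720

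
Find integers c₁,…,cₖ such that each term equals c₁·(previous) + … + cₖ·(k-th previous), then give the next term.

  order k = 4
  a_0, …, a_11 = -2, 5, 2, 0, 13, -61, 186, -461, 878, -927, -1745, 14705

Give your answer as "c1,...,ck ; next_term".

-4,-4,3,-3 ; -57255

  a_4 = -4·0 + -4·2 + 3·5 + -3·-2 = 13
  a_5 = -4·13 + -4·0 + 3·2 + -3·5 = -61
  a_6 = -4·-61 + -4·13 + 3·0 + -3·2 = 186
  a_7 = -4·186 + -4·-61 + 3·13 + -3·0 = -461
  a_8 = -4·-461 + -4·186 + 3·-61 + -3·13 = 878
  a_9 = -4·878 + -4·-461 + 3·186 + -3·-61 = -927
  a_10 = -4·-927 + -4·878 + 3·-461 + -3·186 = -1745
  a_11 = -4·-1745 + -4·-927 + 3·878 + -3·-461 = 14705
  a_12 = -4·14705 + -4·-1745 + 3·-927 + -3·878 = -57255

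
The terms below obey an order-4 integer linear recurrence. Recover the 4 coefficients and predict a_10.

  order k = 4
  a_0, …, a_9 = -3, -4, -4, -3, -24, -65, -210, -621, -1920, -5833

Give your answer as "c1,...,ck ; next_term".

2,3,0,2 ; -17846

  a_4 = 2·-3 + 3·-4 + 0·-4 + 2·-3 = -24
  a_5 = 2·-24 + 3·-3 + 0·-4 + 2·-4 = -65
  a_6 = 2·-65 + 3·-24 + 0·-3 + 2·-4 = -210
  a_7 = 2·-210 + 3·-65 + 0·-24 + 2·-3 = -621
  a_8 = 2·-621 + 3·-210 + 0·-65 + 2·-24 = -1920
  a_9 = 2·-1920 + 3·-621 + 0·-210 + 2·-65 = -5833
  a_10 = 2·-5833 + 3·-1920 + 0·-621 + 2·-210 = -17846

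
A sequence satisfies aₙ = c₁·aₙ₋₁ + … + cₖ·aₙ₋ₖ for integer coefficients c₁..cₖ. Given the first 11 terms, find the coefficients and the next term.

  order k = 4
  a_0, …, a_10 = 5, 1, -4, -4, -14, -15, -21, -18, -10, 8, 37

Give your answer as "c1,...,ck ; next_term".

  a_4 = 1·-4 + 1·-4 + -1·1 + -1·5 = -14
  a_5 = 1·-14 + 1·-4 + -1·-4 + -1·1 = -15
  a_6 = 1·-15 + 1·-14 + -1·-4 + -1·-4 = -21
  a_7 = 1·-21 + 1·-15 + -1·-14 + -1·-4 = -18
  a_8 = 1·-18 + 1·-21 + -1·-15 + -1·-14 = -10
  a_9 = 1·-10 + 1·-18 + -1·-21 + -1·-15 = 8
  a_10 = 1·8 + 1·-10 + -1·-18 + -1·-21 = 37
  a_11 = 1·37 + 1·8 + -1·-10 + -1·-18 = 73

1,1,-1,-1 ; 73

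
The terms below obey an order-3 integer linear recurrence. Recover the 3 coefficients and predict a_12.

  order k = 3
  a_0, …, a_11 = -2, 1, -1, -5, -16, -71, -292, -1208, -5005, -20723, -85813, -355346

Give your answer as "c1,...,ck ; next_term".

  a_3 = 3·-1 + 4·1 + 3·-2 = -5
  a_4 = 3·-5 + 4·-1 + 3·1 = -16
  a_5 = 3·-16 + 4·-5 + 3·-1 = -71
  a_6 = 3·-71 + 4·-16 + 3·-5 = -292
  a_7 = 3·-292 + 4·-71 + 3·-16 = -1208
  a_8 = 3·-1208 + 4·-292 + 3·-71 = -5005
  a_9 = 3·-5005 + 4·-1208 + 3·-292 = -20723
  a_10 = 3·-20723 + 4·-5005 + 3·-1208 = -85813
  a_11 = 3·-85813 + 4·-20723 + 3·-5005 = -355346
  a_12 = 3·-355346 + 4·-85813 + 3·-20723 = -1471459

3,4,3 ; -1471459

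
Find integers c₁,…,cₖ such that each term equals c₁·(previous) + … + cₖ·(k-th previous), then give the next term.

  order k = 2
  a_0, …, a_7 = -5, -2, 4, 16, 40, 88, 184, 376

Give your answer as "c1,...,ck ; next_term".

3,-2 ; 760

  a_2 = 3·-2 + -2·-5 = 4
  a_3 = 3·4 + -2·-2 = 16
  a_4 = 3·16 + -2·4 = 40
  a_5 = 3·40 + -2·16 = 88
  a_6 = 3·88 + -2·40 = 184
  a_7 = 3·184 + -2·88 = 376
  a_8 = 3·376 + -2·184 = 760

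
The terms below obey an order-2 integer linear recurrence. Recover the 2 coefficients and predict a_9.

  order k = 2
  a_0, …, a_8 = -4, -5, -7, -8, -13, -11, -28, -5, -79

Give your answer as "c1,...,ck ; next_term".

  a_2 = -1·-5 + 3·-4 = -7
  a_3 = -1·-7 + 3·-5 = -8
  a_4 = -1·-8 + 3·-7 = -13
  a_5 = -1·-13 + 3·-8 = -11
  a_6 = -1·-11 + 3·-13 = -28
  a_7 = -1·-28 + 3·-11 = -5
  a_8 = -1·-5 + 3·-28 = -79
  a_9 = -1·-79 + 3·-5 = 64

-1,3 ; 64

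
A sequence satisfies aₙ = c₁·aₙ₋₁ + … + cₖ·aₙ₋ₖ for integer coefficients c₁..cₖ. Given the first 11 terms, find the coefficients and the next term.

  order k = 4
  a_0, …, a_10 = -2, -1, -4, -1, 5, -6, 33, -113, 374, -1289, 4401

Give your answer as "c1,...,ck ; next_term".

-3,1,-2,-2 ; -15014

  a_4 = -3·-1 + 1·-4 + -2·-1 + -2·-2 = 5
  a_5 = -3·5 + 1·-1 + -2·-4 + -2·-1 = -6
  a_6 = -3·-6 + 1·5 + -2·-1 + -2·-4 = 33
  a_7 = -3·33 + 1·-6 + -2·5 + -2·-1 = -113
  a_8 = -3·-113 + 1·33 + -2·-6 + -2·5 = 374
  a_9 = -3·374 + 1·-113 + -2·33 + -2·-6 = -1289
  a_10 = -3·-1289 + 1·374 + -2·-113 + -2·33 = 4401
  a_11 = -3·4401 + 1·-1289 + -2·374 + -2·-113 = -15014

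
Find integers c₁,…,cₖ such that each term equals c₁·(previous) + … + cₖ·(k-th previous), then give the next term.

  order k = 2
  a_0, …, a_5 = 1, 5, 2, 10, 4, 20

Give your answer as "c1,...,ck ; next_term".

0,2 ; 8

  a_2 = 0·5 + 2·1 = 2
  a_3 = 0·2 + 2·5 = 10
  a_4 = 0·10 + 2·2 = 4
  a_5 = 0·4 + 2·10 = 20
  a_6 = 0·20 + 2·4 = 8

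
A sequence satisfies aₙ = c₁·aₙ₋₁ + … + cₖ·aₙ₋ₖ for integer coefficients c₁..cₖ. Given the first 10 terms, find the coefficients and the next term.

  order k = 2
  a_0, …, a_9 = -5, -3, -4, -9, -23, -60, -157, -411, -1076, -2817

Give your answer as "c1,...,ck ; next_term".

  a_2 = 3·-3 + -1·-5 = -4
  a_3 = 3·-4 + -1·-3 = -9
  a_4 = 3·-9 + -1·-4 = -23
  a_5 = 3·-23 + -1·-9 = -60
  a_6 = 3·-60 + -1·-23 = -157
  a_7 = 3·-157 + -1·-60 = -411
  a_8 = 3·-411 + -1·-157 = -1076
  a_9 = 3·-1076 + -1·-411 = -2817
  a_10 = 3·-2817 + -1·-1076 = -7375

3,-1 ; -7375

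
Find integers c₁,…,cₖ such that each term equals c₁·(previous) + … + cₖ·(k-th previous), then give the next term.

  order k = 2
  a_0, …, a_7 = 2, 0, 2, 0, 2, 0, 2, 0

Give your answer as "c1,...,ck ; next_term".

0,1 ; 2

  a_2 = 0·0 + 1·2 = 2
  a_3 = 0·2 + 1·0 = 0
  a_4 = 0·0 + 1·2 = 2
  a_5 = 0·2 + 1·0 = 0
  a_6 = 0·0 + 1·2 = 2
  a_7 = 0·2 + 1·0 = 0
  a_8 = 0·0 + 1·2 = 2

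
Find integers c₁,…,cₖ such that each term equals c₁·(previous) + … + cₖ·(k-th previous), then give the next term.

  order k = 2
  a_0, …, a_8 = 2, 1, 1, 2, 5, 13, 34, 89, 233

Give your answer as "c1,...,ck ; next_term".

3,-1 ; 610

  a_2 = 3·1 + -1·2 = 1
  a_3 = 3·1 + -1·1 = 2
  a_4 = 3·2 + -1·1 = 5
  a_5 = 3·5 + -1·2 = 13
  a_6 = 3·13 + -1·5 = 34
  a_7 = 3·34 + -1·13 = 89
  a_8 = 3·89 + -1·34 = 233
  a_9 = 3·233 + -1·89 = 610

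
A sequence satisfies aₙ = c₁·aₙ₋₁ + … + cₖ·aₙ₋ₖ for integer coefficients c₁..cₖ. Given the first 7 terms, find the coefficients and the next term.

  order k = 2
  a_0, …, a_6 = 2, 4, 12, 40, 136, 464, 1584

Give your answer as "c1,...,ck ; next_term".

4,-2 ; 5408

  a_2 = 4·4 + -2·2 = 12
  a_3 = 4·12 + -2·4 = 40
  a_4 = 4·40 + -2·12 = 136
  a_5 = 4·136 + -2·40 = 464
  a_6 = 4·464 + -2·136 = 1584
  a_7 = 4·1584 + -2·464 = 5408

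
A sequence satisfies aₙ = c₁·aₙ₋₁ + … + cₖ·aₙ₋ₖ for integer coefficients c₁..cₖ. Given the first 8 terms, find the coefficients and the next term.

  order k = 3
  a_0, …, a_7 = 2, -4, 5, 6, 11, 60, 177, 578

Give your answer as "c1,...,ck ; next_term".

  a_3 = 2·5 + 3·-4 + 4·2 = 6
  a_4 = 2·6 + 3·5 + 4·-4 = 11
  a_5 = 2·11 + 3·6 + 4·5 = 60
  a_6 = 2·60 + 3·11 + 4·6 = 177
  a_7 = 2·177 + 3·60 + 4·11 = 578
  a_8 = 2·578 + 3·177 + 4·60 = 1927

2,3,4 ; 1927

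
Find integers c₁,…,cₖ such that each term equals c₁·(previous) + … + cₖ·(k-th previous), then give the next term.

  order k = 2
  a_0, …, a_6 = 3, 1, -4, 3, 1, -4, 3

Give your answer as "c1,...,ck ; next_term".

-1,-1 ; 1

  a_2 = -1·1 + -1·3 = -4
  a_3 = -1·-4 + -1·1 = 3
  a_4 = -1·3 + -1·-4 = 1
  a_5 = -1·1 + -1·3 = -4
  a_6 = -1·-4 + -1·1 = 3
  a_7 = -1·3 + -1·-4 = 1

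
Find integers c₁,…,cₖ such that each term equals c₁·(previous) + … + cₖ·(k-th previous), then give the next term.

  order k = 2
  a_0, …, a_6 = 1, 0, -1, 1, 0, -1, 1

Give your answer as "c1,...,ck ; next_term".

  a_2 = -1·0 + -1·1 = -1
  a_3 = -1·-1 + -1·0 = 1
  a_4 = -1·1 + -1·-1 = 0
  a_5 = -1·0 + -1·1 = -1
  a_6 = -1·-1 + -1·0 = 1
  a_7 = -1·1 + -1·-1 = 0

-1,-1 ; 0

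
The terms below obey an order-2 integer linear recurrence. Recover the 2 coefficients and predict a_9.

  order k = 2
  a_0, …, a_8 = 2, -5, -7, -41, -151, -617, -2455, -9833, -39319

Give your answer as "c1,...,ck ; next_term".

3,4 ; -157289

  a_2 = 3·-5 + 4·2 = -7
  a_3 = 3·-7 + 4·-5 = -41
  a_4 = 3·-41 + 4·-7 = -151
  a_5 = 3·-151 + 4·-41 = -617
  a_6 = 3·-617 + 4·-151 = -2455
  a_7 = 3·-2455 + 4·-617 = -9833
  a_8 = 3·-9833 + 4·-2455 = -39319
  a_9 = 3·-39319 + 4·-9833 = -157289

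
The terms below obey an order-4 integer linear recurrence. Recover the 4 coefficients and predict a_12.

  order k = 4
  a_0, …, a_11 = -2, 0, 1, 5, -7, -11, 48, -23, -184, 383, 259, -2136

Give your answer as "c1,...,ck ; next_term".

-1,-4,2,-1 ; 2050

  a_4 = -1·5 + -4·1 + 2·0 + -1·-2 = -7
  a_5 = -1·-7 + -4·5 + 2·1 + -1·0 = -11
  a_6 = -1·-11 + -4·-7 + 2·5 + -1·1 = 48
  a_7 = -1·48 + -4·-11 + 2·-7 + -1·5 = -23
  a_8 = -1·-23 + -4·48 + 2·-11 + -1·-7 = -184
  a_9 = -1·-184 + -4·-23 + 2·48 + -1·-11 = 383
  a_10 = -1·383 + -4·-184 + 2·-23 + -1·48 = 259
  a_11 = -1·259 + -4·383 + 2·-184 + -1·-23 = -2136
  a_12 = -1·-2136 + -4·259 + 2·383 + -1·-184 = 2050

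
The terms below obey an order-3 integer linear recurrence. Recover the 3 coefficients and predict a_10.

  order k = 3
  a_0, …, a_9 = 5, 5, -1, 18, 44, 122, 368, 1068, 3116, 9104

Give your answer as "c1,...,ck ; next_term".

2,2,2 ; 26576

  a_3 = 2·-1 + 2·5 + 2·5 = 18
  a_4 = 2·18 + 2·-1 + 2·5 = 44
  a_5 = 2·44 + 2·18 + 2·-1 = 122
  a_6 = 2·122 + 2·44 + 2·18 = 368
  a_7 = 2·368 + 2·122 + 2·44 = 1068
  a_8 = 2·1068 + 2·368 + 2·122 = 3116
  a_9 = 2·3116 + 2·1068 + 2·368 = 9104
  a_10 = 2·9104 + 2·3116 + 2·1068 = 26576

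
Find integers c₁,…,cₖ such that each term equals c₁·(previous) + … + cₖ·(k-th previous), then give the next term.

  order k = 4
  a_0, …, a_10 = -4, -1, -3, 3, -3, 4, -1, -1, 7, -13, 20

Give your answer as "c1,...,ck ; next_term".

  a_4 = -1·3 + 1·-3 + 1·-1 + -1·-4 = -3
  a_5 = -1·-3 + 1·3 + 1·-3 + -1·-1 = 4
  a_6 = -1·4 + 1·-3 + 1·3 + -1·-3 = -1
  a_7 = -1·-1 + 1·4 + 1·-3 + -1·3 = -1
  a_8 = -1·-1 + 1·-1 + 1·4 + -1·-3 = 7
  a_9 = -1·7 + 1·-1 + 1·-1 + -1·4 = -13
  a_10 = -1·-13 + 1·7 + 1·-1 + -1·-1 = 20
  a_11 = -1·20 + 1·-13 + 1·7 + -1·-1 = -25

-1,1,1,-1 ; -25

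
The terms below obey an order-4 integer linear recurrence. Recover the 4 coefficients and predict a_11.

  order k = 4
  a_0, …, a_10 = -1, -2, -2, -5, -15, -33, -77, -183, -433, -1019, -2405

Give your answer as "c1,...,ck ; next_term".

1,2,2,2 ; -5675

  a_4 = 1·-5 + 2·-2 + 2·-2 + 2·-1 = -15
  a_5 = 1·-15 + 2·-5 + 2·-2 + 2·-2 = -33
  a_6 = 1·-33 + 2·-15 + 2·-5 + 2·-2 = -77
  a_7 = 1·-77 + 2·-33 + 2·-15 + 2·-5 = -183
  a_8 = 1·-183 + 2·-77 + 2·-33 + 2·-15 = -433
  a_9 = 1·-433 + 2·-183 + 2·-77 + 2·-33 = -1019
  a_10 = 1·-1019 + 2·-433 + 2·-183 + 2·-77 = -2405
  a_11 = 1·-2405 + 2·-1019 + 2·-433 + 2·-183 = -5675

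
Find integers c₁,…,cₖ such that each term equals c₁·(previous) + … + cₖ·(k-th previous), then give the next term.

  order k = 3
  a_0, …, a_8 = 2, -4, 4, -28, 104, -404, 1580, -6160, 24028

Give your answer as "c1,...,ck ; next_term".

-3,3,-2 ; -93724

  a_3 = -3·4 + 3·-4 + -2·2 = -28
  a_4 = -3·-28 + 3·4 + -2·-4 = 104
  a_5 = -3·104 + 3·-28 + -2·4 = -404
  a_6 = -3·-404 + 3·104 + -2·-28 = 1580
  a_7 = -3·1580 + 3·-404 + -2·104 = -6160
  a_8 = -3·-6160 + 3·1580 + -2·-404 = 24028
  a_9 = -3·24028 + 3·-6160 + -2·1580 = -93724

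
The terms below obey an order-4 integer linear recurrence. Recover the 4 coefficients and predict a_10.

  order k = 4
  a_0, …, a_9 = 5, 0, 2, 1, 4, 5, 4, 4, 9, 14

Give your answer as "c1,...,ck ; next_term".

1,-1,1,1 ; 13

  a_4 = 1·1 + -1·2 + 1·0 + 1·5 = 4
  a_5 = 1·4 + -1·1 + 1·2 + 1·0 = 5
  a_6 = 1·5 + -1·4 + 1·1 + 1·2 = 4
  a_7 = 1·4 + -1·5 + 1·4 + 1·1 = 4
  a_8 = 1·4 + -1·4 + 1·5 + 1·4 = 9
  a_9 = 1·9 + -1·4 + 1·4 + 1·5 = 14
  a_10 = 1·14 + -1·9 + 1·4 + 1·4 = 13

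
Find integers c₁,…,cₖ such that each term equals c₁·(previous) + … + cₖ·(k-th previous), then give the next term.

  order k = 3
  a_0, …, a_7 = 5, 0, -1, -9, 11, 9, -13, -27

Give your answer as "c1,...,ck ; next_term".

  a_3 = -1·-1 + -2·0 + -2·5 = -9
  a_4 = -1·-9 + -2·-1 + -2·0 = 11
  a_5 = -1·11 + -2·-9 + -2·-1 = 9
  a_6 = -1·9 + -2·11 + -2·-9 = -13
  a_7 = -1·-13 + -2·9 + -2·11 = -27
  a_8 = -1·-27 + -2·-13 + -2·9 = 35

-1,-2,-2 ; 35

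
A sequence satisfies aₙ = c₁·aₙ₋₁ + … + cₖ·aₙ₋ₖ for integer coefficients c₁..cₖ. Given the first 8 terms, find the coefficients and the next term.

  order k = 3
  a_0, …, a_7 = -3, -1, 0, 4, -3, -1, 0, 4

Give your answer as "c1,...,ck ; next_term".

  a_3 = -1·0 + -1·-1 + -1·-3 = 4
  a_4 = -1·4 + -1·0 + -1·-1 = -3
  a_5 = -1·-3 + -1·4 + -1·0 = -1
  a_6 = -1·-1 + -1·-3 + -1·4 = 0
  a_7 = -1·0 + -1·-1 + -1·-3 = 4
  a_8 = -1·4 + -1·0 + -1·-1 = -3

-1,-1,-1 ; -3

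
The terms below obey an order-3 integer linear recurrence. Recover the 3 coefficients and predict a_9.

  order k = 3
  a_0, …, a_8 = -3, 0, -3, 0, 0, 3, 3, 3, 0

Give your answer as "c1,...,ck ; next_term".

1,0,-1 ; -3

  a_3 = 1·-3 + 0·0 + -1·-3 = 0
  a_4 = 1·0 + 0·-3 + -1·0 = 0
  a_5 = 1·0 + 0·0 + -1·-3 = 3
  a_6 = 1·3 + 0·0 + -1·0 = 3
  a_7 = 1·3 + 0·3 + -1·0 = 3
  a_8 = 1·3 + 0·3 + -1·3 = 0
  a_9 = 1·0 + 0·3 + -1·3 = -3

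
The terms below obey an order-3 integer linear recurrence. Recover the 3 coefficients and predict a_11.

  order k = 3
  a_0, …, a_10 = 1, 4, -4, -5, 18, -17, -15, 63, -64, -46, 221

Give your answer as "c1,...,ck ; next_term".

  a_3 = -2·-4 + -3·4 + -1·1 = -5
  a_4 = -2·-5 + -3·-4 + -1·4 = 18
  a_5 = -2·18 + -3·-5 + -1·-4 = -17
  a_6 = -2·-17 + -3·18 + -1·-5 = -15
  a_7 = -2·-15 + -3·-17 + -1·18 = 63
  a_8 = -2·63 + -3·-15 + -1·-17 = -64
  a_9 = -2·-64 + -3·63 + -1·-15 = -46
  a_10 = -2·-46 + -3·-64 + -1·63 = 221
  a_11 = -2·221 + -3·-46 + -1·-64 = -240

-2,-3,-1 ; -240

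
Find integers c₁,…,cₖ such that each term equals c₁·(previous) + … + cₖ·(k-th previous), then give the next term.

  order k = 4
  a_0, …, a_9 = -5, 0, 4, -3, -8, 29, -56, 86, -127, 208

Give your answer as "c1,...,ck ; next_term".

-3,-3,-1,1 ; -385

  a_4 = -3·-3 + -3·4 + -1·0 + 1·-5 = -8
  a_5 = -3·-8 + -3·-3 + -1·4 + 1·0 = 29
  a_6 = -3·29 + -3·-8 + -1·-3 + 1·4 = -56
  a_7 = -3·-56 + -3·29 + -1·-8 + 1·-3 = 86
  a_8 = -3·86 + -3·-56 + -1·29 + 1·-8 = -127
  a_9 = -3·-127 + -3·86 + -1·-56 + 1·29 = 208
  a_10 = -3·208 + -3·-127 + -1·86 + 1·-56 = -385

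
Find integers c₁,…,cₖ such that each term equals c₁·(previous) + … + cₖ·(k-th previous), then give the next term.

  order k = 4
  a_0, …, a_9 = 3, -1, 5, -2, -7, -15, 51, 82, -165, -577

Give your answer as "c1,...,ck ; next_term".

0,-4,-4,3 ; 485

  a_4 = 0·-2 + -4·5 + -4·-1 + 3·3 = -7
  a_5 = 0·-7 + -4·-2 + -4·5 + 3·-1 = -15
  a_6 = 0·-15 + -4·-7 + -4·-2 + 3·5 = 51
  a_7 = 0·51 + -4·-15 + -4·-7 + 3·-2 = 82
  a_8 = 0·82 + -4·51 + -4·-15 + 3·-7 = -165
  a_9 = 0·-165 + -4·82 + -4·51 + 3·-15 = -577
  a_10 = 0·-577 + -4·-165 + -4·82 + 3·51 = 485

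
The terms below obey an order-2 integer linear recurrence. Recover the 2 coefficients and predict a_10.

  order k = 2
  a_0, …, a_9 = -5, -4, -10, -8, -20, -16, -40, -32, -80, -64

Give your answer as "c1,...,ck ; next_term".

0,2 ; -160

  a_2 = 0·-4 + 2·-5 = -10
  a_3 = 0·-10 + 2·-4 = -8
  a_4 = 0·-8 + 2·-10 = -20
  a_5 = 0·-20 + 2·-8 = -16
  a_6 = 0·-16 + 2·-20 = -40
  a_7 = 0·-40 + 2·-16 = -32
  a_8 = 0·-32 + 2·-40 = -80
  a_9 = 0·-80 + 2·-32 = -64
  a_10 = 0·-64 + 2·-80 = -160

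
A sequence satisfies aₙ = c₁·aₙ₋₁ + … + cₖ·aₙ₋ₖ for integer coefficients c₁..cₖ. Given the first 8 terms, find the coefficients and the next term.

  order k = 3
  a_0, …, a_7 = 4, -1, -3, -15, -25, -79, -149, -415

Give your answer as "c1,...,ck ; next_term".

  a_3 = 1·-3 + 4·-1 + -2·4 = -15
  a_4 = 1·-15 + 4·-3 + -2·-1 = -25
  a_5 = 1·-25 + 4·-15 + -2·-3 = -79
  a_6 = 1·-79 + 4·-25 + -2·-15 = -149
  a_7 = 1·-149 + 4·-79 + -2·-25 = -415
  a_8 = 1·-415 + 4·-149 + -2·-79 = -853

1,4,-2 ; -853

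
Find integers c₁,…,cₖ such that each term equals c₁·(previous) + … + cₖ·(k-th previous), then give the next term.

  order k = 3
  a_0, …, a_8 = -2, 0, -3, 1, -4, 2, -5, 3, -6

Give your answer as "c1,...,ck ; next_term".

-1,1,1 ; 4

  a_3 = -1·-3 + 1·0 + 1·-2 = 1
  a_4 = -1·1 + 1·-3 + 1·0 = -4
  a_5 = -1·-4 + 1·1 + 1·-3 = 2
  a_6 = -1·2 + 1·-4 + 1·1 = -5
  a_7 = -1·-5 + 1·2 + 1·-4 = 3
  a_8 = -1·3 + 1·-5 + 1·2 = -6
  a_9 = -1·-6 + 1·3 + 1·-5 = 4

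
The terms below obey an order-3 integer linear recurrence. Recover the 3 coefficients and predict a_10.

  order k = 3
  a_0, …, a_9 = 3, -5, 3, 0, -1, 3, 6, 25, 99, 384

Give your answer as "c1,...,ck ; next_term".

  a_3 = 3·3 + 3·-5 + 2·3 = 0
  a_4 = 3·0 + 3·3 + 2·-5 = -1
  a_5 = 3·-1 + 3·0 + 2·3 = 3
  a_6 = 3·3 + 3·-1 + 2·0 = 6
  a_7 = 3·6 + 3·3 + 2·-1 = 25
  a_8 = 3·25 + 3·6 + 2·3 = 99
  a_9 = 3·99 + 3·25 + 2·6 = 384
  a_10 = 3·384 + 3·99 + 2·25 = 1499

3,3,2 ; 1499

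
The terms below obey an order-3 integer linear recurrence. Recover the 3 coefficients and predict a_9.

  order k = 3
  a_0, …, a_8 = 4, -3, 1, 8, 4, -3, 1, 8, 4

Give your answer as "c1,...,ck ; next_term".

  a_3 = 1·1 + -1·-3 + 1·4 = 8
  a_4 = 1·8 + -1·1 + 1·-3 = 4
  a_5 = 1·4 + -1·8 + 1·1 = -3
  a_6 = 1·-3 + -1·4 + 1·8 = 1
  a_7 = 1·1 + -1·-3 + 1·4 = 8
  a_8 = 1·8 + -1·1 + 1·-3 = 4
  a_9 = 1·4 + -1·8 + 1·1 = -3

1,-1,1 ; -3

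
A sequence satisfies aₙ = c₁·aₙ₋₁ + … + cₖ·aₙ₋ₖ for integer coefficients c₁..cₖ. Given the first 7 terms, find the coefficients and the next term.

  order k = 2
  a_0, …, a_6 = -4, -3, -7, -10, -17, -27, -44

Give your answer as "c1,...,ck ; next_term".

  a_2 = 1·-3 + 1·-4 = -7
  a_3 = 1·-7 + 1·-3 = -10
  a_4 = 1·-10 + 1·-7 = -17
  a_5 = 1·-17 + 1·-10 = -27
  a_6 = 1·-27 + 1·-17 = -44
  a_7 = 1·-44 + 1·-27 = -71

1,1 ; -71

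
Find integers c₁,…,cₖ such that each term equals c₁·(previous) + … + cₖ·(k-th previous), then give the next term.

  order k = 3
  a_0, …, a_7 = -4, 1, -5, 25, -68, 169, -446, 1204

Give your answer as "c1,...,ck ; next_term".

  a_3 = -3·-5 + -2·1 + -3·-4 = 25
  a_4 = -3·25 + -2·-5 + -3·1 = -68
  a_5 = -3·-68 + -2·25 + -3·-5 = 169
  a_6 = -3·169 + -2·-68 + -3·25 = -446
  a_7 = -3·-446 + -2·169 + -3·-68 = 1204
  a_8 = -3·1204 + -2·-446 + -3·169 = -3227

-3,-2,-3 ; -3227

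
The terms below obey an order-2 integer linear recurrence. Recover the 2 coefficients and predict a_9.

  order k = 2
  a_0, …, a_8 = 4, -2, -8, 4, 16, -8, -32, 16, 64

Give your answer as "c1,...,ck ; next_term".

  a_2 = 0·-2 + -2·4 = -8
  a_3 = 0·-8 + -2·-2 = 4
  a_4 = 0·4 + -2·-8 = 16
  a_5 = 0·16 + -2·4 = -8
  a_6 = 0·-8 + -2·16 = -32
  a_7 = 0·-32 + -2·-8 = 16
  a_8 = 0·16 + -2·-32 = 64
  a_9 = 0·64 + -2·16 = -32

0,-2 ; -32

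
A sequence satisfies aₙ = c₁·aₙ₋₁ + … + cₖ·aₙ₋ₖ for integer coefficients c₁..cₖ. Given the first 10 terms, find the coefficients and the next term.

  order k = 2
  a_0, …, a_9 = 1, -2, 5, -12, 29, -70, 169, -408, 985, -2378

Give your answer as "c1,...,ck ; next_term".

  a_2 = -2·-2 + 1·1 = 5
  a_3 = -2·5 + 1·-2 = -12
  a_4 = -2·-12 + 1·5 = 29
  a_5 = -2·29 + 1·-12 = -70
  a_6 = -2·-70 + 1·29 = 169
  a_7 = -2·169 + 1·-70 = -408
  a_8 = -2·-408 + 1·169 = 985
  a_9 = -2·985 + 1·-408 = -2378
  a_10 = -2·-2378 + 1·985 = 5741

-2,1 ; 5741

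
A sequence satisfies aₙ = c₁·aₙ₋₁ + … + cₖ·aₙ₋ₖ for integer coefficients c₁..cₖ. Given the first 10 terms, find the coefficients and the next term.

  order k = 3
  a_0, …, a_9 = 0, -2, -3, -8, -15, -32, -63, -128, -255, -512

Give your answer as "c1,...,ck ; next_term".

  a_3 = 2·-3 + 1·-2 + -2·0 = -8
  a_4 = 2·-8 + 1·-3 + -2·-2 = -15
  a_5 = 2·-15 + 1·-8 + -2·-3 = -32
  a_6 = 2·-32 + 1·-15 + -2·-8 = -63
  a_7 = 2·-63 + 1·-32 + -2·-15 = -128
  a_8 = 2·-128 + 1·-63 + -2·-32 = -255
  a_9 = 2·-255 + 1·-128 + -2·-63 = -512
  a_10 = 2·-512 + 1·-255 + -2·-128 = -1023

2,1,-2 ; -1023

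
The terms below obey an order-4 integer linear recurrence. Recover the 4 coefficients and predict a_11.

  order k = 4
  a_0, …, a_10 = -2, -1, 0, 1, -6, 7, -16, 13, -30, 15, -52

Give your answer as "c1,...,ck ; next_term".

-1,2,3,1 ; 5

  a_4 = -1·1 + 2·0 + 3·-1 + 1·-2 = -6
  a_5 = -1·-6 + 2·1 + 3·0 + 1·-1 = 7
  a_6 = -1·7 + 2·-6 + 3·1 + 1·0 = -16
  a_7 = -1·-16 + 2·7 + 3·-6 + 1·1 = 13
  a_8 = -1·13 + 2·-16 + 3·7 + 1·-6 = -30
  a_9 = -1·-30 + 2·13 + 3·-16 + 1·7 = 15
  a_10 = -1·15 + 2·-30 + 3·13 + 1·-16 = -52
  a_11 = -1·-52 + 2·15 + 3·-30 + 1·13 = 5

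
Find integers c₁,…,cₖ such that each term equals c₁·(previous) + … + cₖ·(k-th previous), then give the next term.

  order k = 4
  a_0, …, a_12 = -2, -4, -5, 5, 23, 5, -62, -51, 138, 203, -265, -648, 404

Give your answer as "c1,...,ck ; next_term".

  a_4 = 1·5 + -4·-5 + 2·-4 + -3·-2 = 23
  a_5 = 1·23 + -4·5 + 2·-5 + -3·-4 = 5
  a_6 = 1·5 + -4·23 + 2·5 + -3·-5 = -62
  a_7 = 1·-62 + -4·5 + 2·23 + -3·5 = -51
  a_8 = 1·-51 + -4·-62 + 2·5 + -3·23 = 138
  a_9 = 1·138 + -4·-51 + 2·-62 + -3·5 = 203
  a_10 = 1·203 + -4·138 + 2·-51 + -3·-62 = -265
  a_11 = 1·-265 + -4·203 + 2·138 + -3·-51 = -648
  a_12 = 1·-648 + -4·-265 + 2·203 + -3·138 = 404
  a_13 = 1·404 + -4·-648 + 2·-265 + -3·203 = 1857

1,-4,2,-3 ; 1857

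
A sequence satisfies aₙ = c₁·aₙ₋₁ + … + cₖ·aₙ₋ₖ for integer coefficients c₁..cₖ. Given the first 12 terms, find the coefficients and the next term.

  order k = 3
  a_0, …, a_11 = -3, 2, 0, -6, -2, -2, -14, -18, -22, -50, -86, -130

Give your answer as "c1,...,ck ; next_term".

1,0,2 ; -230

  a_3 = 1·0 + 0·2 + 2·-3 = -6
  a_4 = 1·-6 + 0·0 + 2·2 = -2
  a_5 = 1·-2 + 0·-6 + 2·0 = -2
  a_6 = 1·-2 + 0·-2 + 2·-6 = -14
  a_7 = 1·-14 + 0·-2 + 2·-2 = -18
  a_8 = 1·-18 + 0·-14 + 2·-2 = -22
  a_9 = 1·-22 + 0·-18 + 2·-14 = -50
  a_10 = 1·-50 + 0·-22 + 2·-18 = -86
  a_11 = 1·-86 + 0·-50 + 2·-22 = -130
  a_12 = 1·-130 + 0·-86 + 2·-50 = -230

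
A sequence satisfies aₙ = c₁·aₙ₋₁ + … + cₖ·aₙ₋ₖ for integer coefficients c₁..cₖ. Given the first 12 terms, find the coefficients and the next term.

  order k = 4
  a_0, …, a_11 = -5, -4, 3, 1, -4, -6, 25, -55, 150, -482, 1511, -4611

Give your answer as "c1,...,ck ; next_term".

  a_4 = -3·1 + -1·3 + -3·-4 + 2·-5 = -4
  a_5 = -3·-4 + -1·1 + -3·3 + 2·-4 = -6
  a_6 = -3·-6 + -1·-4 + -3·1 + 2·3 = 25
  a_7 = -3·25 + -1·-6 + -3·-4 + 2·1 = -55
  a_8 = -3·-55 + -1·25 + -3·-6 + 2·-4 = 150
  a_9 = -3·150 + -1·-55 + -3·25 + 2·-6 = -482
  a_10 = -3·-482 + -1·150 + -3·-55 + 2·25 = 1511
  a_11 = -3·1511 + -1·-482 + -3·150 + 2·-55 = -4611
  a_12 = -3·-4611 + -1·1511 + -3·-482 + 2·150 = 14068

-3,-1,-3,2 ; 14068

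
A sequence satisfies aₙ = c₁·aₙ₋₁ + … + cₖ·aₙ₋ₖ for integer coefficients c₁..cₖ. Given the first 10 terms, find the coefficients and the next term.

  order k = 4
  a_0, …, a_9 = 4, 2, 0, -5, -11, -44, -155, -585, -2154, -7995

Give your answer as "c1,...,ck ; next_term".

3,3,-2,2 ; -29587

  a_4 = 3·-5 + 3·0 + -2·2 + 2·4 = -11
  a_5 = 3·-11 + 3·-5 + -2·0 + 2·2 = -44
  a_6 = 3·-44 + 3·-11 + -2·-5 + 2·0 = -155
  a_7 = 3·-155 + 3·-44 + -2·-11 + 2·-5 = -585
  a_8 = 3·-585 + 3·-155 + -2·-44 + 2·-11 = -2154
  a_9 = 3·-2154 + 3·-585 + -2·-155 + 2·-44 = -7995
  a_10 = 3·-7995 + 3·-2154 + -2·-585 + 2·-155 = -29587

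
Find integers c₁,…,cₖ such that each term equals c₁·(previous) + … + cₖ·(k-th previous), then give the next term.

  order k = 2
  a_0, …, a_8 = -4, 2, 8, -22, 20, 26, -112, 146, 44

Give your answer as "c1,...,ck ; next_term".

-2,-3 ; -526

  a_2 = -2·2 + -3·-4 = 8
  a_3 = -2·8 + -3·2 = -22
  a_4 = -2·-22 + -3·8 = 20
  a_5 = -2·20 + -3·-22 = 26
  a_6 = -2·26 + -3·20 = -112
  a_7 = -2·-112 + -3·26 = 146
  a_8 = -2·146 + -3·-112 = 44
  a_9 = -2·44 + -3·146 = -526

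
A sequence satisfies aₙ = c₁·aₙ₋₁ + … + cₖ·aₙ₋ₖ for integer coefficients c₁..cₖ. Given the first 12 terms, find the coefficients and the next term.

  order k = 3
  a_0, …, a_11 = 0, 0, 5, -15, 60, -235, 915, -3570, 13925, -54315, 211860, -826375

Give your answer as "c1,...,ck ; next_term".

  a_3 = -3·5 + 3·0 + -2·0 = -15
  a_4 = -3·-15 + 3·5 + -2·0 = 60
  a_5 = -3·60 + 3·-15 + -2·5 = -235
  a_6 = -3·-235 + 3·60 + -2·-15 = 915
  a_7 = -3·915 + 3·-235 + -2·60 = -3570
  a_8 = -3·-3570 + 3·915 + -2·-235 = 13925
  a_9 = -3·13925 + 3·-3570 + -2·915 = -54315
  a_10 = -3·-54315 + 3·13925 + -2·-3570 = 211860
  a_11 = -3·211860 + 3·-54315 + -2·13925 = -826375
  a_12 = -3·-826375 + 3·211860 + -2·-54315 = 3223335

-3,3,-2 ; 3223335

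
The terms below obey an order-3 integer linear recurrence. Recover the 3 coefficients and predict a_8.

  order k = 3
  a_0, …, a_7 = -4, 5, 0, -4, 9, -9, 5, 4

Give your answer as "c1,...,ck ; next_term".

  a_3 = -1·0 + 0·5 + 1·-4 = -4
  a_4 = -1·-4 + 0·0 + 1·5 = 9
  a_5 = -1·9 + 0·-4 + 1·0 = -9
  a_6 = -1·-9 + 0·9 + 1·-4 = 5
  a_7 = -1·5 + 0·-9 + 1·9 = 4
  a_8 = -1·4 + 0·5 + 1·-9 = -13

-1,0,1 ; -13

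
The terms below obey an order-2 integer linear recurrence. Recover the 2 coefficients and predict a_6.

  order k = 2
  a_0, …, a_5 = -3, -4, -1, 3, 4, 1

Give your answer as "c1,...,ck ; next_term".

1,-1 ; -3

  a_2 = 1·-4 + -1·-3 = -1
  a_3 = 1·-1 + -1·-4 = 3
  a_4 = 1·3 + -1·-1 = 4
  a_5 = 1·4 + -1·3 = 1
  a_6 = 1·1 + -1·4 = -3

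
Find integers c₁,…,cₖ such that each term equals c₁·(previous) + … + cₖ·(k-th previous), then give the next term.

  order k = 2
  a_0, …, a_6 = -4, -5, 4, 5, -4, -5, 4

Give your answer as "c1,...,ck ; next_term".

0,-1 ; 5

  a_2 = 0·-5 + -1·-4 = 4
  a_3 = 0·4 + -1·-5 = 5
  a_4 = 0·5 + -1·4 = -4
  a_5 = 0·-4 + -1·5 = -5
  a_6 = 0·-5 + -1·-4 = 4
  a_7 = 0·4 + -1·-5 = 5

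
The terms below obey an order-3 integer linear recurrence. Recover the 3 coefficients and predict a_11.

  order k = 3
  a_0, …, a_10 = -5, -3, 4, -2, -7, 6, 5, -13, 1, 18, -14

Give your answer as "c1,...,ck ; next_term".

  a_3 = 0·4 + -1·-3 + 1·-5 = -2
  a_4 = 0·-2 + -1·4 + 1·-3 = -7
  a_5 = 0·-7 + -1·-2 + 1·4 = 6
  a_6 = 0·6 + -1·-7 + 1·-2 = 5
  a_7 = 0·5 + -1·6 + 1·-7 = -13
  a_8 = 0·-13 + -1·5 + 1·6 = 1
  a_9 = 0·1 + -1·-13 + 1·5 = 18
  a_10 = 0·18 + -1·1 + 1·-13 = -14
  a_11 = 0·-14 + -1·18 + 1·1 = -17

0,-1,1 ; -17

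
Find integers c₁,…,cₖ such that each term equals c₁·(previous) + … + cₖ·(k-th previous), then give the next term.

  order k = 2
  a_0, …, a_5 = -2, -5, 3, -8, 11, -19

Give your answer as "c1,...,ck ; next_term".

  a_2 = -1·-5 + 1·-2 = 3
  a_3 = -1·3 + 1·-5 = -8
  a_4 = -1·-8 + 1·3 = 11
  a_5 = -1·11 + 1·-8 = -19
  a_6 = -1·-19 + 1·11 = 30

-1,1 ; 30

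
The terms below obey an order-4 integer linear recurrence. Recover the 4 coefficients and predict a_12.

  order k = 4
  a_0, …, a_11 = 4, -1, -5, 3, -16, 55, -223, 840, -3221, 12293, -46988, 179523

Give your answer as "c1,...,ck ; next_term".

  a_4 = -3·3 + 3·-5 + 0·-1 + 2·4 = -16
  a_5 = -3·-16 + 3·3 + 0·-5 + 2·-1 = 55
  a_6 = -3·55 + 3·-16 + 0·3 + 2·-5 = -223
  a_7 = -3·-223 + 3·55 + 0·-16 + 2·3 = 840
  a_8 = -3·840 + 3·-223 + 0·55 + 2·-16 = -3221
  a_9 = -3·-3221 + 3·840 + 0·-223 + 2·55 = 12293
  a_10 = -3·12293 + 3·-3221 + 0·840 + 2·-223 = -46988
  a_11 = -3·-46988 + 3·12293 + 0·-3221 + 2·840 = 179523
  a_12 = -3·179523 + 3·-46988 + 0·12293 + 2·-3221 = -685975

-3,3,0,2 ; -685975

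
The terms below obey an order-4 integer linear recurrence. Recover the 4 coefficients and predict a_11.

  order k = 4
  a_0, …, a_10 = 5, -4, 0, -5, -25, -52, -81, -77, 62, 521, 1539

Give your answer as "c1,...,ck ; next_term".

  a_4 = 3·-5 + -3·0 + 0·-4 + -2·5 = -25
  a_5 = 3·-25 + -3·-5 + 0·0 + -2·-4 = -52
  a_6 = 3·-52 + -3·-25 + 0·-5 + -2·0 = -81
  a_7 = 3·-81 + -3·-52 + 0·-25 + -2·-5 = -77
  a_8 = 3·-77 + -3·-81 + 0·-52 + -2·-25 = 62
  a_9 = 3·62 + -3·-77 + 0·-81 + -2·-52 = 521
  a_10 = 3·521 + -3·62 + 0·-77 + -2·-81 = 1539
  a_11 = 3·1539 + -3·521 + 0·62 + -2·-77 = 3208

3,-3,0,-2 ; 3208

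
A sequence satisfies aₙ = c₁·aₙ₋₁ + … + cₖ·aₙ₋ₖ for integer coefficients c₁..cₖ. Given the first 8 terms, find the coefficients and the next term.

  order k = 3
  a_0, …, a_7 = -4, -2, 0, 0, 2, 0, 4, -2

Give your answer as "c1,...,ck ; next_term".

  a_3 = 0·0 + 2·-2 + -1·-4 = 0
  a_4 = 0·0 + 2·0 + -1·-2 = 2
  a_5 = 0·2 + 2·0 + -1·0 = 0
  a_6 = 0·0 + 2·2 + -1·0 = 4
  a_7 = 0·4 + 2·0 + -1·2 = -2
  a_8 = 0·-2 + 2·4 + -1·0 = 8

0,2,-1 ; 8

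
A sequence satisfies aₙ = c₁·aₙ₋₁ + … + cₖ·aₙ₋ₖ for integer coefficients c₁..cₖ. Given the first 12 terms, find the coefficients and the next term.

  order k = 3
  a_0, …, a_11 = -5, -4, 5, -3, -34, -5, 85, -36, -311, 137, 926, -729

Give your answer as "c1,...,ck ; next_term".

1,-3,4 ; -2959

  a_3 = 1·5 + -3·-4 + 4·-5 = -3
  a_4 = 1·-3 + -3·5 + 4·-4 = -34
  a_5 = 1·-34 + -3·-3 + 4·5 = -5
  a_6 = 1·-5 + -3·-34 + 4·-3 = 85
  a_7 = 1·85 + -3·-5 + 4·-34 = -36
  a_8 = 1·-36 + -3·85 + 4·-5 = -311
  a_9 = 1·-311 + -3·-36 + 4·85 = 137
  a_10 = 1·137 + -3·-311 + 4·-36 = 926
  a_11 = 1·926 + -3·137 + 4·-311 = -729
  a_12 = 1·-729 + -3·926 + 4·137 = -2959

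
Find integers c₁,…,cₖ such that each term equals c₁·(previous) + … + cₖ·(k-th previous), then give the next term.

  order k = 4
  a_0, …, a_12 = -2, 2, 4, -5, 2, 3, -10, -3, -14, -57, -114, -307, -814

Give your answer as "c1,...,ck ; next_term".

2,1,2,-2 ; -2049

  a_4 = 2·-5 + 1·4 + 2·2 + -2·-2 = 2
  a_5 = 2·2 + 1·-5 + 2·4 + -2·2 = 3
  a_6 = 2·3 + 1·2 + 2·-5 + -2·4 = -10
  a_7 = 2·-10 + 1·3 + 2·2 + -2·-5 = -3
  a_8 = 2·-3 + 1·-10 + 2·3 + -2·2 = -14
  a_9 = 2·-14 + 1·-3 + 2·-10 + -2·3 = -57
  a_10 = 2·-57 + 1·-14 + 2·-3 + -2·-10 = -114
  a_11 = 2·-114 + 1·-57 + 2·-14 + -2·-3 = -307
  a_12 = 2·-307 + 1·-114 + 2·-57 + -2·-14 = -814
  a_13 = 2·-814 + 1·-307 + 2·-114 + -2·-57 = -2049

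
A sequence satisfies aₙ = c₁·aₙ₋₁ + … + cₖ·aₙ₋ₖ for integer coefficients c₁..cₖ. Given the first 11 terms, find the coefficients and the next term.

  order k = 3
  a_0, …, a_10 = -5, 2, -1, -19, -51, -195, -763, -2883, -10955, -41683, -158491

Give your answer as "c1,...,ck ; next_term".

3,2,4 ; -602659

  a_3 = 3·-1 + 2·2 + 4·-5 = -19
  a_4 = 3·-19 + 2·-1 + 4·2 = -51
  a_5 = 3·-51 + 2·-19 + 4·-1 = -195
  a_6 = 3·-195 + 2·-51 + 4·-19 = -763
  a_7 = 3·-763 + 2·-195 + 4·-51 = -2883
  a_8 = 3·-2883 + 2·-763 + 4·-195 = -10955
  a_9 = 3·-10955 + 2·-2883 + 4·-763 = -41683
  a_10 = 3·-41683 + 2·-10955 + 4·-2883 = -158491
  a_11 = 3·-158491 + 2·-41683 + 4·-10955 = -602659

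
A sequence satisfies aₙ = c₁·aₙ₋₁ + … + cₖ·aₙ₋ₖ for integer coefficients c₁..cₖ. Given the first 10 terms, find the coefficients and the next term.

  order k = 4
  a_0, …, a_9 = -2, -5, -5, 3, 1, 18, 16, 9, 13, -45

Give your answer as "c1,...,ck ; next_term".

0,1,0,-3 ; -35

  a_4 = 0·3 + 1·-5 + 0·-5 + -3·-2 = 1
  a_5 = 0·1 + 1·3 + 0·-5 + -3·-5 = 18
  a_6 = 0·18 + 1·1 + 0·3 + -3·-5 = 16
  a_7 = 0·16 + 1·18 + 0·1 + -3·3 = 9
  a_8 = 0·9 + 1·16 + 0·18 + -3·1 = 13
  a_9 = 0·13 + 1·9 + 0·16 + -3·18 = -45
  a_10 = 0·-45 + 1·13 + 0·9 + -3·16 = -35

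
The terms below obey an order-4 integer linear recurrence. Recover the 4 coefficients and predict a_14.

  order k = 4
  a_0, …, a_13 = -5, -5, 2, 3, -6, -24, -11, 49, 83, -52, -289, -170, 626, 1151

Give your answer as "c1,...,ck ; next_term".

  a_4 = 1·3 + -2·2 + -1·-5 + 2·-5 = -6
  a_5 = 1·-6 + -2·3 + -1·2 + 2·-5 = -24
  a_6 = 1·-24 + -2·-6 + -1·3 + 2·2 = -11
  a_7 = 1·-11 + -2·-24 + -1·-6 + 2·3 = 49
  a_8 = 1·49 + -2·-11 + -1·-24 + 2·-6 = 83
  a_9 = 1·83 + -2·49 + -1·-11 + 2·-24 = -52
  a_10 = 1·-52 + -2·83 + -1·49 + 2·-11 = -289
  a_11 = 1·-289 + -2·-52 + -1·83 + 2·49 = -170
  a_12 = 1·-170 + -2·-289 + -1·-52 + 2·83 = 626
  a_13 = 1·626 + -2·-170 + -1·-289 + 2·-52 = 1151
  a_14 = 1·1151 + -2·626 + -1·-170 + 2·-289 = -509

1,-2,-1,2 ; -509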